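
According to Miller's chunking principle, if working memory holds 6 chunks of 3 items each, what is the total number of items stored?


Total items = chunks * items_per_chunk
= 6 * 3
= 18


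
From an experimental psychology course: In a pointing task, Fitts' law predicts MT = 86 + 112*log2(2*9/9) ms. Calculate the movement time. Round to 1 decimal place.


MT = 86 + 112 * log2(2*9/9)
2D/W = 2.0
log2(2.0) = 1.0
MT = 86 + 112 * 1.0
= 198.0 ms


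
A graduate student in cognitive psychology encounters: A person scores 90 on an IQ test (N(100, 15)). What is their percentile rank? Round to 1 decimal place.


z = (IQ - mean) / SD
z = (90 - 100) / 15 = -0.6667
Percentile = Phi(-0.6667) * 100
Phi(-0.6667) = 0.252482
= 25.2


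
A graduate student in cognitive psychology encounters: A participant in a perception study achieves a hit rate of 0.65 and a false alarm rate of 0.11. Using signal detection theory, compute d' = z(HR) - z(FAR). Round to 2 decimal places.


d' = z(HR) - z(FAR)
z(0.65) = 0.3853
z(0.11) = -1.2265
d' = 0.3853 - -1.2265
= 1.61


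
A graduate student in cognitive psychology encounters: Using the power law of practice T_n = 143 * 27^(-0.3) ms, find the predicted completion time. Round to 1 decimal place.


T_n = 143 * 27^(-0.3)
27^(-0.3) = 0.372041
T_n = 143 * 0.372041
= 53.2 ms


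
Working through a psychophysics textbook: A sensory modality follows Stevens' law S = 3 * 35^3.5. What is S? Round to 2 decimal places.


S = 3 * 35^3.5
35^3.5 = 253651.9207
S = 3 * 253651.9207
= 760955.76


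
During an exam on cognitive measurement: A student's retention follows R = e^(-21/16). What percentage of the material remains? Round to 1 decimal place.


R = e^(-t/S)
-t/S = -21/16 = -1.3125
R = e^(-1.3125) = 0.269146
Percentage = 0.269146 * 100
= 26.9


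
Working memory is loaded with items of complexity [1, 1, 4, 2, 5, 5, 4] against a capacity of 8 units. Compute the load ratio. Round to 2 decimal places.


Total complexity = 1 + 1 + 4 + 2 + 5 + 5 + 4 = 22
Load = total / capacity = 22 / 8
= 2.75


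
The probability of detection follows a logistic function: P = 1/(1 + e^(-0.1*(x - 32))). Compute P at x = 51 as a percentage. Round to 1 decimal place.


P(x) = 1/(1 + e^(-0.1*(51 - 32)))
Exponent = -0.1 * 19 = -1.9
e^(-1.9) = 0.149569
P = 1/(1 + 0.149569) = 0.869891
Percentage = 87.0


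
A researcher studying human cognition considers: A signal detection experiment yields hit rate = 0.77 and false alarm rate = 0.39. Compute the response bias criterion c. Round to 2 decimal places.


c = -0.5 * (z(HR) + z(FAR))
z(0.77) = 0.7388
z(0.39) = -0.2793
c = -0.5 * (0.7388 + -0.2793)
= -0.5 * 0.4595
= -0.23


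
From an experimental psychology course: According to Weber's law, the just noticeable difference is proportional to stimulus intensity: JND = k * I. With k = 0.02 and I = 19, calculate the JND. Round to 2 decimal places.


JND = k * I
JND = 0.02 * 19
= 0.38


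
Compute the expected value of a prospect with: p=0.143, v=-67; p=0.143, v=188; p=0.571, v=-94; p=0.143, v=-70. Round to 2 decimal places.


EU = sum(p_i * v_i)
0.143 * -67 = -9.581
0.143 * 188 = 26.884
0.571 * -94 = -53.674
0.143 * -70 = -10.01
EU = -9.581 + 26.884 + -53.674 + -10.01
= -46.38


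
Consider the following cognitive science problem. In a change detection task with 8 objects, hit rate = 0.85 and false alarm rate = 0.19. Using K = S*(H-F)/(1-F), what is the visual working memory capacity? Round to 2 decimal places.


K = S * (H - F) / (1 - F)
H - F = 0.66
1 - F = 0.81
K = 8 * 0.66 / 0.81
= 6.52


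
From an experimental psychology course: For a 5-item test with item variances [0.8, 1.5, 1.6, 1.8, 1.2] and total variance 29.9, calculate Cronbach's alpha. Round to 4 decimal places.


alpha = (k/(k-1)) * (1 - sum(s_i^2)/s_total^2)
sum(item variances) = 6.9
k/(k-1) = 5/4 = 1.25
1 - 6.9/29.9 = 1 - 0.230769 = 0.769231
alpha = 1.25 * 0.769231
= 0.9615


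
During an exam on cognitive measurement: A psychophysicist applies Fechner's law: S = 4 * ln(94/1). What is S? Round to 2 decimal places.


S = 4 * ln(94/1)
I/I0 = 94.0
ln(94.0) = 4.5433
S = 4 * 4.5433
= 18.17


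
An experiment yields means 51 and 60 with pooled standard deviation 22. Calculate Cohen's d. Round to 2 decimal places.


Cohen's d = (M1 - M2) / S_pooled
= (51 - 60) / 22
= -9 / 22
= -0.41


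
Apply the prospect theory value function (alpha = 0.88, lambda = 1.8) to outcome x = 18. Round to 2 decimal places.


Since x = 18 >= 0, use v(x) = x^0.88
18^0.88 = 12.7245
v(18) = 12.72


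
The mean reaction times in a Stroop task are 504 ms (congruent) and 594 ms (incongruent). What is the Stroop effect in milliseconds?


Stroop effect = RT(incongruent) - RT(congruent)
= 594 - 504
= 90 ms


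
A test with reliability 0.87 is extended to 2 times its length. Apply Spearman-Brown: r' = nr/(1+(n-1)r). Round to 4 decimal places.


r_new = n*r / (1 + (n-1)*r)
Numerator = 2 * 0.87 = 1.74
Denominator = 1 + 1 * 0.87 = 1.87
r_new = 1.74 / 1.87
= 0.9305


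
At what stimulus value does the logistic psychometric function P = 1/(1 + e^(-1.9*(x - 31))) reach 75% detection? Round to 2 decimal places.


At P = 0.75: 0.75 = 1/(1 + e^(-k*(x-x0)))
Solving: e^(-k*(x-x0)) = 1/3
x = x0 + ln(3)/k
ln(3) = 1.0986
x = 31 + 1.0986/1.9
= 31 + 0.5782
= 31.58


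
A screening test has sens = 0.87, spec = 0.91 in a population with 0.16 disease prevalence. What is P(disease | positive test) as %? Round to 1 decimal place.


PPV = (sens * prev) / (sens * prev + (1-spec) * (1-prev))
Numerator = 0.87 * 0.16 = 0.1392
P(positive and no disease) = (1 - spec) * (1 - prev) = (1 - 0.91) * (1 - 0.16) = 0.0756
Denominator = 0.1392 + 0.0756 = 0.2148
PPV = 0.1392 / 0.2148 = 0.648045
As percentage = 64.8


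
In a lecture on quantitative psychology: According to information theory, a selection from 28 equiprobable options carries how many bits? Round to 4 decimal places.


H = log2(n)
H = log2(28)
= 4.8074


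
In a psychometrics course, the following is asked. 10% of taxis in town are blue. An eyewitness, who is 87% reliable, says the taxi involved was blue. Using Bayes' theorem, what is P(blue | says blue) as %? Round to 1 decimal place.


P(blue | says blue) = P(says blue | blue)*P(blue) / [P(says blue | blue)*P(blue) + P(says blue | not blue)*P(not blue)]
Numerator = 0.87 * 0.1 = 0.087
False identification = 0.13 * 0.9 = 0.117
P = 0.087 / (0.087 + 0.117)
= 0.087 / 0.204
As percentage = 42.6


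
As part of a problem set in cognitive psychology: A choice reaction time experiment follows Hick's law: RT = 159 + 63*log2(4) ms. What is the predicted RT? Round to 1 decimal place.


RT = 159 + 63 * log2(4)
log2(4) = 2.0
RT = 159 + 63 * 2.0
= 159 + 126.0
= 285.0 ms


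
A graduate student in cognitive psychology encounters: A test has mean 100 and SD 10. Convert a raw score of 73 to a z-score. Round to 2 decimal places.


z = (X - mu) / sigma
= (73 - 100) / 10
= -27 / 10
= -2.70


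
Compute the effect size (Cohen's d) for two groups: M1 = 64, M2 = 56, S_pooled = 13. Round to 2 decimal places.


Cohen's d = (M1 - M2) / S_pooled
= (64 - 56) / 13
= 8 / 13
= 0.62


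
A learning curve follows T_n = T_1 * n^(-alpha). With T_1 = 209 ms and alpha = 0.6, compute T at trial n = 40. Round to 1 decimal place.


T_n = 209 * 40^(-0.6)
40^(-0.6) = 0.109336
T_n = 209 * 0.109336
= 22.9 ms


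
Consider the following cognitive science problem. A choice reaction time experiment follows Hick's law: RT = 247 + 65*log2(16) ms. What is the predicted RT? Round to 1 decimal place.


RT = 247 + 65 * log2(16)
log2(16) = 4.0
RT = 247 + 65 * 4.0
= 247 + 260.0
= 507.0 ms


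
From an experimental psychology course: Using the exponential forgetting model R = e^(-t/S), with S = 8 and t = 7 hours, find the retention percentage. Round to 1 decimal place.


R = e^(-t/S)
-t/S = -7/8 = -0.875
R = e^(-0.875) = 0.416862
Percentage = 0.416862 * 100
= 41.7


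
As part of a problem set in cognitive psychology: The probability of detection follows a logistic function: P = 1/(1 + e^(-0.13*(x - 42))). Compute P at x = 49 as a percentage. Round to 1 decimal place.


P(x) = 1/(1 + e^(-0.13*(49 - 42)))
Exponent = -0.13 * 7 = -0.91
e^(-0.91) = 0.402524
P = 1/(1 + 0.402524) = 0.713
Percentage = 71.3


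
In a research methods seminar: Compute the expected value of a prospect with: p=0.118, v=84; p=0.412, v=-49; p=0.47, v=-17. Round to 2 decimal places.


EU = sum(p_i * v_i)
0.118 * 84 = 9.912
0.412 * -49 = -20.188
0.47 * -17 = -7.99
EU = 9.912 + -20.188 + -7.99
= -18.27


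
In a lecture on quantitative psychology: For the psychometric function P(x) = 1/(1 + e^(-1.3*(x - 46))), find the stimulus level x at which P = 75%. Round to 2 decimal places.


At P = 0.75: 0.75 = 1/(1 + e^(-k*(x-x0)))
Solving: e^(-k*(x-x0)) = 1/3
x = x0 + ln(3)/k
ln(3) = 1.0986
x = 46 + 1.0986/1.3
= 46 + 0.8451
= 46.85


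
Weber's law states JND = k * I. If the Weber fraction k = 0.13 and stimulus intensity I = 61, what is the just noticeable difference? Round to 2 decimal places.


JND = k * I
JND = 0.13 * 61
= 7.93


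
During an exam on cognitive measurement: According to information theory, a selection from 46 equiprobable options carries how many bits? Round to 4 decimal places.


H = log2(n)
H = log2(46)
= 5.5236


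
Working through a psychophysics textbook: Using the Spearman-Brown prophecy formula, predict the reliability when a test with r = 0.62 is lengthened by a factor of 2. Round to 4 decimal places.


r_new = n*r / (1 + (n-1)*r)
Numerator = 2 * 0.62 = 1.24
Denominator = 1 + 1 * 0.62 = 1.62
r_new = 1.24 / 1.62
= 0.7654


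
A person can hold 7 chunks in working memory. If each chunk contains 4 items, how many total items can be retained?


Total items = chunks * items_per_chunk
= 7 * 4
= 28


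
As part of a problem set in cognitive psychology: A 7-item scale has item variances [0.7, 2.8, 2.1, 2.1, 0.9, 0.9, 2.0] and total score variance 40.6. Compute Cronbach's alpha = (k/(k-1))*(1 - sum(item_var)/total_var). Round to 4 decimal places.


alpha = (k/(k-1)) * (1 - sum(s_i^2)/s_total^2)
sum(item variances) = 11.5
k/(k-1) = 7/6 = 1.166667
1 - 11.5/40.6 = 1 - 0.283251 = 0.716749
alpha = 1.166667 * 0.716749
= 0.8362


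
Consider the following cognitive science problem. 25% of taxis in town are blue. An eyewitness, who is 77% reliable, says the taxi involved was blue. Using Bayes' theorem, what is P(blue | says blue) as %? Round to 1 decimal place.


P(blue | says blue) = P(says blue | blue)*P(blue) / [P(says blue | blue)*P(blue) + P(says blue | not blue)*P(not blue)]
Numerator = 0.77 * 0.25 = 0.1925
False identification = 0.23 * 0.75 = 0.1725
P = 0.1925 / (0.1925 + 0.1725)
= 0.1925 / 0.365
As percentage = 52.7


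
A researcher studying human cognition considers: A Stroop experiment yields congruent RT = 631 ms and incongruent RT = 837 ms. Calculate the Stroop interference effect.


Stroop effect = RT(incongruent) - RT(congruent)
= 837 - 631
= 206 ms


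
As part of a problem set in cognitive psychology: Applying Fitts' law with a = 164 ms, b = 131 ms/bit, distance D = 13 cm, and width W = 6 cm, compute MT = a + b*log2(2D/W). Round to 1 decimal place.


MT = 164 + 131 * log2(2*13/6)
2D/W = 4.333333
log2(4.333333) = 2.1155
MT = 164 + 131 * 2.1155
= 441.1 ms


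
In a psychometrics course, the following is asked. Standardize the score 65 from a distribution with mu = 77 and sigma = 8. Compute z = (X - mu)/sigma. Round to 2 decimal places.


z = (X - mu) / sigma
= (65 - 77) / 8
= -12 / 8
= -1.50


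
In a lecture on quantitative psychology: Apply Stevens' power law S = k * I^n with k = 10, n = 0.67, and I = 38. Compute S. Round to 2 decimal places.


S = 10 * 38^0.67
38^0.67 = 11.4408
S = 10 * 11.4408
= 114.41


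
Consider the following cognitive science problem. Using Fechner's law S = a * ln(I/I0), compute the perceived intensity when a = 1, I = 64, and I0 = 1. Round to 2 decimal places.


S = 1 * ln(64/1)
I/I0 = 64.0
ln(64.0) = 4.1589
S = 1 * 4.1589
= 4.16


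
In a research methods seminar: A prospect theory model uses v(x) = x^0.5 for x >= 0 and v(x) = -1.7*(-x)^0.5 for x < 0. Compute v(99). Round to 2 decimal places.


Since x = 99 >= 0, use v(x) = x^0.5
99^0.5 = 9.9499
v(99) = 9.95


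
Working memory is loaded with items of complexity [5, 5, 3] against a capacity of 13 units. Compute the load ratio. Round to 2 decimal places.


Total complexity = 5 + 5 + 3 = 13
Load = total / capacity = 13 / 13
= 1.00


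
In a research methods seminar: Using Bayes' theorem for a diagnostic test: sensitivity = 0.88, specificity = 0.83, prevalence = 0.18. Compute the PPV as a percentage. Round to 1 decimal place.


PPV = (sens * prev) / (sens * prev + (1-spec) * (1-prev))
Numerator = 0.88 * 0.18 = 0.1584
P(positive and no disease) = (1 - spec) * (1 - prev) = (1 - 0.83) * (1 - 0.18) = 0.1394
Denominator = 0.1584 + 0.1394 = 0.2978
PPV = 0.1584 / 0.2978 = 0.531901
As percentage = 53.2


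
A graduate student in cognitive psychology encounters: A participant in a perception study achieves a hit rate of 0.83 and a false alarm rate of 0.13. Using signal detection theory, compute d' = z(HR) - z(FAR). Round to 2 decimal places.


d' = z(HR) - z(FAR)
z(0.83) = 0.9542
z(0.13) = -1.1264
d' = 0.9542 - -1.1264
= 2.08


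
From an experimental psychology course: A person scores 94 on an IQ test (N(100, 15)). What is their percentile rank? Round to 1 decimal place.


z = (IQ - mean) / SD
z = (94 - 100) / 15 = -0.4
Percentile = Phi(-0.4) * 100
Phi(-0.4) = 0.344578
= 34.5


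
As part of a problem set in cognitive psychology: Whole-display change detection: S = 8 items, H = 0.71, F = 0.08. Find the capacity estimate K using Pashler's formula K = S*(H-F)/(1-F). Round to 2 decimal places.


K = S * (H - F) / (1 - F)
H - F = 0.63
1 - F = 0.92
K = 8 * 0.63 / 0.92
= 5.48


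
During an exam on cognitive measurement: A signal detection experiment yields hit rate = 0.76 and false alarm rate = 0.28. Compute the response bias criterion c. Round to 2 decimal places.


c = -0.5 * (z(HR) + z(FAR))
z(0.76) = 0.7063
z(0.28) = -0.5828
c = -0.5 * (0.7063 + -0.5828)
= -0.5 * 0.1235
= -0.06


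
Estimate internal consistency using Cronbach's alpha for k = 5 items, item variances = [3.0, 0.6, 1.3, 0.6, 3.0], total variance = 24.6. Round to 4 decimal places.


alpha = (k/(k-1)) * (1 - sum(s_i^2)/s_total^2)
sum(item variances) = 8.5
k/(k-1) = 5/4 = 1.25
1 - 8.5/24.6 = 1 - 0.345528 = 0.654472
alpha = 1.25 * 0.654472
= 0.8181


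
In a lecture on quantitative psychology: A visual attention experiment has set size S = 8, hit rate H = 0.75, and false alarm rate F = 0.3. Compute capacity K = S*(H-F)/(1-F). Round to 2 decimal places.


K = S * (H - F) / (1 - F)
H - F = 0.45
1 - F = 0.7
K = 8 * 0.45 / 0.7
= 5.14


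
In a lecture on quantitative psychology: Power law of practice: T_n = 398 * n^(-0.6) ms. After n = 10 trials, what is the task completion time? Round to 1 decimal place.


T_n = 398 * 10^(-0.6)
10^(-0.6) = 0.251189
T_n = 398 * 0.251189
= 100.0 ms


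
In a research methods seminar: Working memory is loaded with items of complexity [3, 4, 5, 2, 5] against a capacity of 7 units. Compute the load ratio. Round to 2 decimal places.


Total complexity = 3 + 4 + 5 + 2 + 5 = 19
Load = total / capacity = 19 / 7
= 2.71


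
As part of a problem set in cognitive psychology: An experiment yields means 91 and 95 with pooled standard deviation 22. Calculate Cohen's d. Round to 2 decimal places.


Cohen's d = (M1 - M2) / S_pooled
= (91 - 95) / 22
= -4 / 22
= -0.18


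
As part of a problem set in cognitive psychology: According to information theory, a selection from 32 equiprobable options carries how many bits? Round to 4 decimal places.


H = log2(n)
H = log2(32)
= 5.0000


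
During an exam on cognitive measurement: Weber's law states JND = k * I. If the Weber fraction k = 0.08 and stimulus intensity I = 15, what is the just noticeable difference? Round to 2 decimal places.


JND = k * I
JND = 0.08 * 15
= 1.20


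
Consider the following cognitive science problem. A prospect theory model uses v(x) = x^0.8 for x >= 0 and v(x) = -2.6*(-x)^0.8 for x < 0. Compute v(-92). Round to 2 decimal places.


Since x = -92 < 0, use v(x) = -lambda*(-x)^alpha
(-x) = 92
92^0.8 = 37.2418
v(-92) = -2.6 * 37.2418
= -96.83


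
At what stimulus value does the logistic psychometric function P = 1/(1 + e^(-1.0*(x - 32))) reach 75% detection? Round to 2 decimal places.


At P = 0.75: 0.75 = 1/(1 + e^(-k*(x-x0)))
Solving: e^(-k*(x-x0)) = 1/3
x = x0 + ln(3)/k
ln(3) = 1.0986
x = 32 + 1.0986/1.0
= 32 + 1.0986
= 33.10


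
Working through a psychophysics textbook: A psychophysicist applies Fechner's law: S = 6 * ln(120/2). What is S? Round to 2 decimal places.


S = 6 * ln(120/2)
I/I0 = 60.0
ln(60.0) = 4.0943
S = 6 * 4.0943
= 24.57


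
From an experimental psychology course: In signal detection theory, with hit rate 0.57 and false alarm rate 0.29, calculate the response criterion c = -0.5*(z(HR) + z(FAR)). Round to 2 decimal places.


c = -0.5 * (z(HR) + z(FAR))
z(0.57) = 0.1764
z(0.29) = -0.5534
c = -0.5 * (0.1764 + -0.5534)
= -0.5 * -0.377
= 0.19


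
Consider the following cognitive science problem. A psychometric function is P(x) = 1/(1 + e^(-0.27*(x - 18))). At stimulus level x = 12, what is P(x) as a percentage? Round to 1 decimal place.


P(x) = 1/(1 + e^(-0.27*(12 - 18)))
Exponent = -0.27 * -6 = 1.62
e^(1.62) = 5.05309
P = 1/(1 + 5.05309) = 0.165205
Percentage = 16.5


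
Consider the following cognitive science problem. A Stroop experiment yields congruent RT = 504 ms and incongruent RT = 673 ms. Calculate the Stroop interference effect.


Stroop effect = RT(incongruent) - RT(congruent)
= 673 - 504
= 169 ms


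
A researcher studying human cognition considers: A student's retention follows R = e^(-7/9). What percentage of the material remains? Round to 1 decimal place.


R = e^(-t/S)
-t/S = -7/9 = -0.777778
R = e^(-0.777778) = 0.459426
Percentage = 0.459426 * 100
= 45.9


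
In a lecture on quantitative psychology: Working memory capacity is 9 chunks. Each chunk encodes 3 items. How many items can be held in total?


Total items = chunks * items_per_chunk
= 9 * 3
= 27


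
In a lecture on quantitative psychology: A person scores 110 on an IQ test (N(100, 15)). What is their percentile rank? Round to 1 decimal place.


z = (IQ - mean) / SD
z = (110 - 100) / 15 = 0.6667
Percentile = Phi(0.6667) * 100
Phi(0.6667) = 0.747518
= 74.8


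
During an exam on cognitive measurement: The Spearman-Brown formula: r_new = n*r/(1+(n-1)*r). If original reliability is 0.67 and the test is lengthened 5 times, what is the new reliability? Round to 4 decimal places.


r_new = n*r / (1 + (n-1)*r)
Numerator = 5 * 0.67 = 3.35
Denominator = 1 + 4 * 0.67 = 3.68
r_new = 3.35 / 3.68
= 0.9103


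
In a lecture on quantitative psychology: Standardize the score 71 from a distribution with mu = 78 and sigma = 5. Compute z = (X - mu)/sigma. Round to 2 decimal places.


z = (X - mu) / sigma
= (71 - 78) / 5
= -7 / 5
= -1.40


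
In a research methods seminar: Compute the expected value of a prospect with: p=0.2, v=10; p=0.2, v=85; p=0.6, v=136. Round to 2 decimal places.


EU = sum(p_i * v_i)
0.2 * 10 = 2.0
0.2 * 85 = 17.0
0.6 * 136 = 81.6
EU = 2.0 + 17.0 + 81.6
= 100.60


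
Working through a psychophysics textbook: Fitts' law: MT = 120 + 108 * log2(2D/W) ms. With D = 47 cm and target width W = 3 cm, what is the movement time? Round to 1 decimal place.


MT = 120 + 108 * log2(2*47/3)
2D/W = 31.333333
log2(31.333333) = 4.9696
MT = 120 + 108 * 4.9696
= 656.7 ms


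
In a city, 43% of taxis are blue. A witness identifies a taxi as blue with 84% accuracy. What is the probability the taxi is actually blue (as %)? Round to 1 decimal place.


P(blue | says blue) = P(says blue | blue)*P(blue) / [P(says blue | blue)*P(blue) + P(says blue | not blue)*P(not blue)]
Numerator = 0.84 * 0.43 = 0.3612
False identification = 0.16 * 0.57 = 0.0912
P = 0.3612 / (0.3612 + 0.0912)
= 0.3612 / 0.4524
As percentage = 79.8


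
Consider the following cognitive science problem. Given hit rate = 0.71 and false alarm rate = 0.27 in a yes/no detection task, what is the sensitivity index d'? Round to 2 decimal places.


d' = z(HR) - z(FAR)
z(0.71) = 0.5534
z(0.27) = -0.6128
d' = 0.5534 - -0.6128
= 1.17


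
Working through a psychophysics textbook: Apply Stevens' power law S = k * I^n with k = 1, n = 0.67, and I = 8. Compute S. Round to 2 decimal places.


S = 1 * 8^0.67
8^0.67 = 4.0278
S = 1 * 4.0278
= 4.03


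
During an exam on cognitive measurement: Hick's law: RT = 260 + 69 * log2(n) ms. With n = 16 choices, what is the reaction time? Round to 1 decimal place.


RT = 260 + 69 * log2(16)
log2(16) = 4.0
RT = 260 + 69 * 4.0
= 260 + 276.0
= 536.0 ms


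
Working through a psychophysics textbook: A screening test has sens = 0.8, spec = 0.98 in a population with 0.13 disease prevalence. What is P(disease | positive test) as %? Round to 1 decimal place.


PPV = (sens * prev) / (sens * prev + (1-spec) * (1-prev))
Numerator = 0.8 * 0.13 = 0.104
P(positive and no disease) = (1 - spec) * (1 - prev) = (1 - 0.98) * (1 - 0.13) = 0.0174
Denominator = 0.104 + 0.0174 = 0.1214
PPV = 0.104 / 0.1214 = 0.856672
As percentage = 85.7


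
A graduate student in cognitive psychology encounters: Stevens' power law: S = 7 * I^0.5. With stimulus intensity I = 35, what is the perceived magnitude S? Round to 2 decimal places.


S = 7 * 35^0.5
35^0.5 = 5.9161
S = 7 * 5.9161
= 41.41


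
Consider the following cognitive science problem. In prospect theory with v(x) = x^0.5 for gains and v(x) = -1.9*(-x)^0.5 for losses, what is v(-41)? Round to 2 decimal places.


Since x = -41 < 0, use v(x) = -lambda*(-x)^alpha
(-x) = 41
41^0.5 = 6.4031
v(-41) = -1.9 * 6.4031
= -12.17


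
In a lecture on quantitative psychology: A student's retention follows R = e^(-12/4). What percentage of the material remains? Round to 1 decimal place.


R = e^(-t/S)
-t/S = -12/4 = -3.0
R = e^(-3.0) = 0.049787
Percentage = 0.049787 * 100
= 5.0


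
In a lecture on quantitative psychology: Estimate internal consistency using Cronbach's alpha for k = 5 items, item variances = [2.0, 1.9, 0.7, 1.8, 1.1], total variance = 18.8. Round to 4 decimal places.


alpha = (k/(k-1)) * (1 - sum(s_i^2)/s_total^2)
sum(item variances) = 7.5
k/(k-1) = 5/4 = 1.25
1 - 7.5/18.8 = 1 - 0.398936 = 0.601064
alpha = 1.25 * 0.601064
= 0.7513


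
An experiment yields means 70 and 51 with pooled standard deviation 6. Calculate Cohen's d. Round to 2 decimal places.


Cohen's d = (M1 - M2) / S_pooled
= (70 - 51) / 6
= 19 / 6
= 3.17


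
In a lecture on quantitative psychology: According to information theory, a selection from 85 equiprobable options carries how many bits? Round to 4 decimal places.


H = log2(n)
H = log2(85)
= 6.4094


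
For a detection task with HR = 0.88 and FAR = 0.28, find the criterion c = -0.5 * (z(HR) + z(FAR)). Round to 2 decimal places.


c = -0.5 * (z(HR) + z(FAR))
z(0.88) = 1.175
z(0.28) = -0.5828
c = -0.5 * (1.175 + -0.5828)
= -0.5 * 0.5922
= -0.30


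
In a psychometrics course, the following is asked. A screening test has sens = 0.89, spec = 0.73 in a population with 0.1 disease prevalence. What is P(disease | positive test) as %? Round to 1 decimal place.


PPV = (sens * prev) / (sens * prev + (1-spec) * (1-prev))
Numerator = 0.89 * 0.1 = 0.089
P(positive and no disease) = (1 - spec) * (1 - prev) = (1 - 0.73) * (1 - 0.1) = 0.243
Denominator = 0.089 + 0.243 = 0.332
PPV = 0.089 / 0.332 = 0.268072
As percentage = 26.8


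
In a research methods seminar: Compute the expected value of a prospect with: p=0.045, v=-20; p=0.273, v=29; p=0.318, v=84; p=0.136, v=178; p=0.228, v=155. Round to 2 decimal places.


EU = sum(p_i * v_i)
0.045 * -20 = -0.9
0.273 * 29 = 7.917
0.318 * 84 = 26.712
0.136 * 178 = 24.208
0.228 * 155 = 35.34
EU = -0.9 + 7.917 + 26.712 + 24.208 + 35.34
= 93.28


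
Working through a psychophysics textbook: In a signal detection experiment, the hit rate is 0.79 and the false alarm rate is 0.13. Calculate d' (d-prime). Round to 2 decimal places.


d' = z(HR) - z(FAR)
z(0.79) = 0.8064
z(0.13) = -1.1264
d' = 0.8064 - -1.1264
= 1.93


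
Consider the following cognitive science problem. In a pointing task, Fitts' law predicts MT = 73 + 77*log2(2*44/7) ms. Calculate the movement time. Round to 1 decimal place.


MT = 73 + 77 * log2(2*44/7)
2D/W = 12.571429
log2(12.571429) = 3.6521
MT = 73 + 77 * 3.6521
= 354.2 ms


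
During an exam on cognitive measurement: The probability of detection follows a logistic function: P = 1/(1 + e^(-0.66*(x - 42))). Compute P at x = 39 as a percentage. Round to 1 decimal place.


P(x) = 1/(1 + e^(-0.66*(39 - 42)))
Exponent = -0.66 * -3 = 1.98
e^(1.98) = 7.242743
P = 1/(1 + 7.242743) = 0.121319
Percentage = 12.1


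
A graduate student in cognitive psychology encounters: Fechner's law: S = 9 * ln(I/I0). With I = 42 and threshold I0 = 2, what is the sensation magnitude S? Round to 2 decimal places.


S = 9 * ln(42/2)
I/I0 = 21.0
ln(21.0) = 3.0445
S = 9 * 3.0445
= 27.40


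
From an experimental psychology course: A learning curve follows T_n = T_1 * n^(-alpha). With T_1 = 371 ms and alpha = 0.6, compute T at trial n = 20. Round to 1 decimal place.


T_n = 371 * 20^(-0.6)
20^(-0.6) = 0.165723
T_n = 371 * 0.165723
= 61.5 ms


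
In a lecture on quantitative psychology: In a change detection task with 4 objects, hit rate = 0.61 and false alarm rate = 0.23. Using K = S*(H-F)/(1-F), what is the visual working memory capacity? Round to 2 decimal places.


K = S * (H - F) / (1 - F)
H - F = 0.38
1 - F = 0.77
K = 4 * 0.38 / 0.77
= 1.97


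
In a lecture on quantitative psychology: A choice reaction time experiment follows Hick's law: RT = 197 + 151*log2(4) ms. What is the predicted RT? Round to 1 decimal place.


RT = 197 + 151 * log2(4)
log2(4) = 2.0
RT = 197 + 151 * 2.0
= 197 + 302.0
= 499.0 ms


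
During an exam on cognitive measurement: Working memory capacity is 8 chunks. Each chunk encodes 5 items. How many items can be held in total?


Total items = chunks * items_per_chunk
= 8 * 5
= 40


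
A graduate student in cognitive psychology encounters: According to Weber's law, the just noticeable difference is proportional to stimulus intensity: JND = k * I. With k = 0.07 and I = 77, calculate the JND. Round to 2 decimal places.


JND = k * I
JND = 0.07 * 77
= 5.39


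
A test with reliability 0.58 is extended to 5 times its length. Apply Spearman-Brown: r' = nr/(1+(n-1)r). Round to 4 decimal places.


r_new = n*r / (1 + (n-1)*r)
Numerator = 5 * 0.58 = 2.9
Denominator = 1 + 4 * 0.58 = 3.32
r_new = 2.9 / 3.32
= 0.8735


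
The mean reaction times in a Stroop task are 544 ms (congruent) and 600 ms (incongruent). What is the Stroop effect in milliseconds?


Stroop effect = RT(incongruent) - RT(congruent)
= 600 - 544
= 56 ms


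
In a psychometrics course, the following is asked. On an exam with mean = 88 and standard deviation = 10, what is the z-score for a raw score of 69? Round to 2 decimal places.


z = (X - mu) / sigma
= (69 - 88) / 10
= -19 / 10
= -1.90


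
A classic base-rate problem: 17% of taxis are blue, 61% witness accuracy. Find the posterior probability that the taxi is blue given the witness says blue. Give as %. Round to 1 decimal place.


P(blue | says blue) = P(says blue | blue)*P(blue) / [P(says blue | blue)*P(blue) + P(says blue | not blue)*P(not blue)]
Numerator = 0.61 * 0.17 = 0.1037
False identification = 0.39 * 0.83 = 0.3237
P = 0.1037 / (0.1037 + 0.3237)
= 0.1037 / 0.4274
As percentage = 24.3


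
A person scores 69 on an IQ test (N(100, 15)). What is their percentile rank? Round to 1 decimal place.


z = (IQ - mean) / SD
z = (69 - 100) / 15 = -2.0667
Percentile = Phi(-2.0667) * 100
Phi(-2.0667) = 0.019381
= 1.9


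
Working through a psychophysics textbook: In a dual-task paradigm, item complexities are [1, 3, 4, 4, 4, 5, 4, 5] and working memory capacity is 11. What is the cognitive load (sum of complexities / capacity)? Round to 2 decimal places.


Total complexity = 1 + 3 + 4 + 4 + 4 + 5 + 4 + 5 = 30
Load = total / capacity = 30 / 11
= 2.73


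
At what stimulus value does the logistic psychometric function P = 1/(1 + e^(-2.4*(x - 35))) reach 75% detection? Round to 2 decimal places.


At P = 0.75: 0.75 = 1/(1 + e^(-k*(x-x0)))
Solving: e^(-k*(x-x0)) = 1/3
x = x0 + ln(3)/k
ln(3) = 1.0986
x = 35 + 1.0986/2.4
= 35 + 0.4578
= 35.46


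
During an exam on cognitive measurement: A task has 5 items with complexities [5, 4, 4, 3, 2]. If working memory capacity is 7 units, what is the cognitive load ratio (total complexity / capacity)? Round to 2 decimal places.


Total complexity = 5 + 4 + 4 + 3 + 2 = 18
Load = total / capacity = 18 / 7
= 2.57


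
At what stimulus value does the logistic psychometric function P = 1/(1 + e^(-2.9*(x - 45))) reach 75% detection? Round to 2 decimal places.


At P = 0.75: 0.75 = 1/(1 + e^(-k*(x-x0)))
Solving: e^(-k*(x-x0)) = 1/3
x = x0 + ln(3)/k
ln(3) = 1.0986
x = 45 + 1.0986/2.9
= 45 + 0.3788
= 45.38


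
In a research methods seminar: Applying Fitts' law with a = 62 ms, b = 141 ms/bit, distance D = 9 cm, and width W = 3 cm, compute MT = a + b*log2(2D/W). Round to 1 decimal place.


MT = 62 + 141 * log2(2*9/3)
2D/W = 6.0
log2(6.0) = 2.585
MT = 62 + 141 * 2.585
= 426.5 ms


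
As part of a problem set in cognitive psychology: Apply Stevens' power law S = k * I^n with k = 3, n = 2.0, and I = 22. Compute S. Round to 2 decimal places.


S = 3 * 22^2.0
22^2.0 = 484.0
S = 3 * 484.0
= 1452.00


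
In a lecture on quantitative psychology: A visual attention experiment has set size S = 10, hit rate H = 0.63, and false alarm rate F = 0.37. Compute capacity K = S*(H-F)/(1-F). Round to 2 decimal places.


K = S * (H - F) / (1 - F)
H - F = 0.26
1 - F = 0.63
K = 10 * 0.26 / 0.63
= 4.13


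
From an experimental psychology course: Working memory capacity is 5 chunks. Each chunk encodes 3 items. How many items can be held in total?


Total items = chunks * items_per_chunk
= 5 * 3
= 15


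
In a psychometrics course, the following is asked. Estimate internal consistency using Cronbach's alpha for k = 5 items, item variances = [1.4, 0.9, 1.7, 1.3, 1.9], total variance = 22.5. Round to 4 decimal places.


alpha = (k/(k-1)) * (1 - sum(s_i^2)/s_total^2)
sum(item variances) = 7.2
k/(k-1) = 5/4 = 1.25
1 - 7.2/22.5 = 1 - 0.32 = 0.68
alpha = 1.25 * 0.68
= 0.8500


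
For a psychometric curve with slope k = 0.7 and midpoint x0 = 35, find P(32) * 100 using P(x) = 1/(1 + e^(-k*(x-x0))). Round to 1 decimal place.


P(x) = 1/(1 + e^(-0.7*(32 - 35)))
Exponent = -0.7 * -3 = 2.1
e^(2.1) = 8.16617
P = 1/(1 + 8.16617) = 0.109097
Percentage = 10.9


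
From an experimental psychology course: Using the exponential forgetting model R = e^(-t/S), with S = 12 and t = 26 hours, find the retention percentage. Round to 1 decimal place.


R = e^(-t/S)
-t/S = -26/12 = -2.166667
R = e^(-2.166667) = 0.114559
Percentage = 0.114559 * 100
= 11.5


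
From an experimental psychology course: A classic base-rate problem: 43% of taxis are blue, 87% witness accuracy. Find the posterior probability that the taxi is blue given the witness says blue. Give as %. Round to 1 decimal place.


P(blue | says blue) = P(says blue | blue)*P(blue) / [P(says blue | blue)*P(blue) + P(says blue | not blue)*P(not blue)]
Numerator = 0.87 * 0.43 = 0.3741
False identification = 0.13 * 0.57 = 0.0741
P = 0.3741 / (0.3741 + 0.0741)
= 0.3741 / 0.4482
As percentage = 83.5


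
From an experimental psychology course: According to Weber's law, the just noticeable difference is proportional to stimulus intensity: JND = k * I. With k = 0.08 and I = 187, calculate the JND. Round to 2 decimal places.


JND = k * I
JND = 0.08 * 187
= 14.96


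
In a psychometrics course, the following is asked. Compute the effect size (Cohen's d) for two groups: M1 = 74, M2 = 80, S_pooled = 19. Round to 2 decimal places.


Cohen's d = (M1 - M2) / S_pooled
= (74 - 80) / 19
= -6 / 19
= -0.32


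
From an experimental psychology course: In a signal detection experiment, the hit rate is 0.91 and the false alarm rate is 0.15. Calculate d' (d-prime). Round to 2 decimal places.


d' = z(HR) - z(FAR)
z(0.91) = 1.3408
z(0.15) = -1.0364
d' = 1.3408 - -1.0364
= 2.38


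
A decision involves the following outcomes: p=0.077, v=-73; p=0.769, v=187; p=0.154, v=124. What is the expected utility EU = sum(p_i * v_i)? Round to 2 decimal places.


EU = sum(p_i * v_i)
0.077 * -73 = -5.621
0.769 * 187 = 143.803
0.154 * 124 = 19.096
EU = -5.621 + 143.803 + 19.096
= 157.28


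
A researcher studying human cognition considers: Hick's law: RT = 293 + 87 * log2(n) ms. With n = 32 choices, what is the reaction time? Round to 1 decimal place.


RT = 293 + 87 * log2(32)
log2(32) = 5.0
RT = 293 + 87 * 5.0
= 293 + 435.0
= 728.0 ms


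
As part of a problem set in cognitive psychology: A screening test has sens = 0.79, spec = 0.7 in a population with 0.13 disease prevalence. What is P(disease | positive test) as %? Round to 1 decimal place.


PPV = (sens * prev) / (sens * prev + (1-spec) * (1-prev))
Numerator = 0.79 * 0.13 = 0.1027
P(positive and no disease) = (1 - spec) * (1 - prev) = (1 - 0.7) * (1 - 0.13) = 0.261
Denominator = 0.1027 + 0.261 = 0.3637
PPV = 0.1027 / 0.3637 = 0.282376
As percentage = 28.2


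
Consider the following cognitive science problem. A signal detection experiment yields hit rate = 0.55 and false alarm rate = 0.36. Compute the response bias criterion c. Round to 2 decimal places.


c = -0.5 * (z(HR) + z(FAR))
z(0.55) = 0.1257
z(0.36) = -0.3585
c = -0.5 * (0.1257 + -0.3585)
= -0.5 * -0.2328
= 0.12


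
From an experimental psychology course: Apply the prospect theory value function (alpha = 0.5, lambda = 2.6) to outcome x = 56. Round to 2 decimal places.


Since x = 56 >= 0, use v(x) = x^0.5
56^0.5 = 7.4833
v(56) = 7.48


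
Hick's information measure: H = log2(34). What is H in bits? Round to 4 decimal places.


H = log2(n)
H = log2(34)
= 5.0875


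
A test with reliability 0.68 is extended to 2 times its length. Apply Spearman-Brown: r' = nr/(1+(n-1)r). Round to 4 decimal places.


r_new = n*r / (1 + (n-1)*r)
Numerator = 2 * 0.68 = 1.36
Denominator = 1 + 1 * 0.68 = 1.68
r_new = 1.36 / 1.68
= 0.8095


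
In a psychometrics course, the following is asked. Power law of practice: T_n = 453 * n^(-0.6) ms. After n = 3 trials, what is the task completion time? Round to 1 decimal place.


T_n = 453 * 3^(-0.6)
3^(-0.6) = 0.517282
T_n = 453 * 0.517282
= 234.3 ms


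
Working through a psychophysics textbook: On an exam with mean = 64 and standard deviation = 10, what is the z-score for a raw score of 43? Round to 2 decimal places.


z = (X - mu) / sigma
= (43 - 64) / 10
= -21 / 10
= -2.10


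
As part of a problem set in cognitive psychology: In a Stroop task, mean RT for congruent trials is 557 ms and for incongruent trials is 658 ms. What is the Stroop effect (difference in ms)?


Stroop effect = RT(incongruent) - RT(congruent)
= 658 - 557
= 101 ms


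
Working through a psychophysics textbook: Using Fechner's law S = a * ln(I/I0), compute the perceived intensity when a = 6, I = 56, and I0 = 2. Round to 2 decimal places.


S = 6 * ln(56/2)
I/I0 = 28.0
ln(28.0) = 3.3322
S = 6 * 3.3322
= 19.99


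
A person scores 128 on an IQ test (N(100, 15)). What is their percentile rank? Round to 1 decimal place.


z = (IQ - mean) / SD
z = (128 - 100) / 15 = 1.8667
Percentile = Phi(1.8667) * 100
Phi(1.8667) = 0.969028
= 96.9


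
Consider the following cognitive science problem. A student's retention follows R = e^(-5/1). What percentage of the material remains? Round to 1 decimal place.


R = e^(-t/S)
-t/S = -5/1 = -5.0
R = e^(-5.0) = 0.006738
Percentage = 0.006738 * 100
= 0.7


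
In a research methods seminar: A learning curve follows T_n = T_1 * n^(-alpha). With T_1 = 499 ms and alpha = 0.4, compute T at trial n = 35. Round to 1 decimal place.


T_n = 499 * 35^(-0.4)
35^(-0.4) = 0.241197
T_n = 499 * 0.241197
= 120.4 ms


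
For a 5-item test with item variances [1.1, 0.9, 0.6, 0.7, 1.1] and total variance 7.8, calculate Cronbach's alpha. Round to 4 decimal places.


alpha = (k/(k-1)) * (1 - sum(s_i^2)/s_total^2)
sum(item variances) = 4.4
k/(k-1) = 5/4 = 1.25
1 - 4.4/7.8 = 1 - 0.564103 = 0.435897
alpha = 1.25 * 0.435897
= 0.5449


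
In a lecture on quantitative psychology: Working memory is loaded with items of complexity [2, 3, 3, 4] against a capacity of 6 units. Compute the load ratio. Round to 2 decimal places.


Total complexity = 2 + 3 + 3 + 4 = 12
Load = total / capacity = 12 / 6
= 2.00


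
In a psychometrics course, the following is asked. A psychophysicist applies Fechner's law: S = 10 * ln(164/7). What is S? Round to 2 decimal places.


S = 10 * ln(164/7)
I/I0 = 23.428571
ln(23.428571) = 3.154
S = 10 * 3.154
= 31.54


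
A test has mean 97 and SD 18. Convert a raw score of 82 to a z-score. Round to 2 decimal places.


z = (X - mu) / sigma
= (82 - 97) / 18
= -15 / 18
= -0.83


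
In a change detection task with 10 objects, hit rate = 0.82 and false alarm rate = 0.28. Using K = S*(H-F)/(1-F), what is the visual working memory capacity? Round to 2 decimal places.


K = S * (H - F) / (1 - F)
H - F = 0.54
1 - F = 0.72
K = 10 * 0.54 / 0.72
= 7.50


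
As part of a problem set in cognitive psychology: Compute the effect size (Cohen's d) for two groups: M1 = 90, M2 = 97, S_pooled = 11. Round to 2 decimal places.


Cohen's d = (M1 - M2) / S_pooled
= (90 - 97) / 11
= -7 / 11
= -0.64


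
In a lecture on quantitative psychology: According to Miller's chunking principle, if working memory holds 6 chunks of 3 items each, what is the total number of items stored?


Total items = chunks * items_per_chunk
= 6 * 3
= 18


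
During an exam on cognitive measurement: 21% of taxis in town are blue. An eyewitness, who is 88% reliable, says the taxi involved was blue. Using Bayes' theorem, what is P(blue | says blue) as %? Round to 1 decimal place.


P(blue | says blue) = P(says blue | blue)*P(blue) / [P(says blue | blue)*P(blue) + P(says blue | not blue)*P(not blue)]
Numerator = 0.88 * 0.21 = 0.1848
False identification = 0.12 * 0.79 = 0.0948
P = 0.1848 / (0.1848 + 0.0948)
= 0.1848 / 0.2796
As percentage = 66.1


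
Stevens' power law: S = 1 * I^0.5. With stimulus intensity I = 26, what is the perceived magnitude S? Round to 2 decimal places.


S = 1 * 26^0.5
26^0.5 = 5.099
S = 1 * 5.099
= 5.10


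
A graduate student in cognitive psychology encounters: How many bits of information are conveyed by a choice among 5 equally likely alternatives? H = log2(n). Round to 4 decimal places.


H = log2(n)
H = log2(5)
= 2.3219


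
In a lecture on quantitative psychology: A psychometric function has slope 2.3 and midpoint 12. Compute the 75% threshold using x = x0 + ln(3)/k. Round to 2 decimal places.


At P = 0.75: 0.75 = 1/(1 + e^(-k*(x-x0)))
Solving: e^(-k*(x-x0)) = 1/3
x = x0 + ln(3)/k
ln(3) = 1.0986
x = 12 + 1.0986/2.3
= 12 + 0.4777
= 12.48


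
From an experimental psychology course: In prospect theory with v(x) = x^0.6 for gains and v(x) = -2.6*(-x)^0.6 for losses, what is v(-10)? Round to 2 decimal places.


Since x = -10 < 0, use v(x) = -lambda*(-x)^alpha
(-x) = 10
10^0.6 = 3.9811
v(-10) = -2.6 * 3.9811
= -10.35


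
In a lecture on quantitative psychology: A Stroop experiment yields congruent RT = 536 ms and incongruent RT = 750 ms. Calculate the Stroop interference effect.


Stroop effect = RT(incongruent) - RT(congruent)
= 750 - 536
= 214 ms
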